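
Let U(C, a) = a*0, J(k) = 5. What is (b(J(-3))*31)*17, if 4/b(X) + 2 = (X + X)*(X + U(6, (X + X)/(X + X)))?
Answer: 527/12 ≈ 43.917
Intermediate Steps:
U(C, a) = 0
b(X) = 4/(-2 + 2*X²) (b(X) = 4/(-2 + (X + X)*(X + 0)) = 4/(-2 + (2*X)*X) = 4/(-2 + 2*X²))
(b(J(-3))*31)*17 = ((2/(-1 + 5²))*31)*17 = ((2/(-1 + 25))*31)*17 = ((2/24)*31)*17 = ((2*(1/24))*31)*17 = ((1/12)*31)*17 = (31/12)*17 = 527/12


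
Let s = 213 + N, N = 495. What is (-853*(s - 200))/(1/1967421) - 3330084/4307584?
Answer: -918086940988250505/1076896 ≈ -8.5253e+11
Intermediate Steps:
s = 708 (s = 213 + 495 = 708)
(-853*(s - 200))/(1/1967421) - 3330084/4307584 = (-853*(708 - 200))/(1/1967421) - 3330084/4307584 = (-853*508)/(1/1967421) - 3330084*1/4307584 = -433324*1967421 - 832521/1076896 = -852530737404 - 832521/1076896 = -918086940988250505/1076896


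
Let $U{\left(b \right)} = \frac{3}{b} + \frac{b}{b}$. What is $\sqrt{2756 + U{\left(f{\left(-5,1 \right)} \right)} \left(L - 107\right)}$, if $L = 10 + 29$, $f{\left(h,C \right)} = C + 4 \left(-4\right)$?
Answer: $\frac{2 \sqrt{16885}}{5} \approx 51.977$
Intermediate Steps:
$f{\left(h,C \right)} = -16 + C$ ($f{\left(h,C \right)} = C - 16 = -16 + C$)
$U{\left(b \right)} = 1 + \frac{3}{b}$ ($U{\left(b \right)} = \frac{3}{b} + 1 = 1 + \frac{3}{b}$)
$L = 39$
$\sqrt{2756 + U{\left(f{\left(-5,1 \right)} \right)} \left(L - 107\right)} = \sqrt{2756 + \frac{3 + \left(-16 + 1\right)}{-16 + 1} \left(39 - 107\right)} = \sqrt{2756 + \frac{3 - 15}{-15} \left(-68\right)} = \sqrt{2756 + \left(- \frac{1}{15}\right) \left(-12\right) \left(-68\right)} = \sqrt{2756 + \frac{4}{5} \left(-68\right)} = \sqrt{2756 - \frac{272}{5}} = \sqrt{\frac{13508}{5}} = \frac{2 \sqrt{16885}}{5}$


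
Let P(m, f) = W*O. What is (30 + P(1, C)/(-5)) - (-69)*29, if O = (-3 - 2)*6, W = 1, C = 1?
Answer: 2037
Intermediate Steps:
O = -30 (O = -5*6 = -30)
P(m, f) = -30 (P(m, f) = 1*(-30) = -30)
(30 + P(1, C)/(-5)) - (-69)*29 = (30 - 30/(-5)) - (-69)*29 = (30 - 1/5*(-30)) - 69*(-29) = (30 + 6) + 2001 = 36 + 2001 = 2037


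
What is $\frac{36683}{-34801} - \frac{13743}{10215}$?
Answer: $- \frac{94776332}{39499135} \approx -2.3995$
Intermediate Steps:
$\frac{36683}{-34801} - \frac{13743}{10215} = 36683 \left(- \frac{1}{34801}\right) - \frac{1527}{1135} = - \frac{36683}{34801} - \frac{1527}{1135} = - \frac{94776332}{39499135}$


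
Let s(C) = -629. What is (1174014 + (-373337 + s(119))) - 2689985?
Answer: -1889937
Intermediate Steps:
(1174014 + (-373337 + s(119))) - 2689985 = (1174014 + (-373337 - 629)) - 2689985 = (1174014 - 373966) - 2689985 = 800048 - 2689985 = -1889937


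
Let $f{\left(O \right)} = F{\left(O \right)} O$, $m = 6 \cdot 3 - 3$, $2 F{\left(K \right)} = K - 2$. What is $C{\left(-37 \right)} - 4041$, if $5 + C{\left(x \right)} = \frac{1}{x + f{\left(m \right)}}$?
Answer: $- \frac{489564}{121} \approx -4046.0$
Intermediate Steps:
$F{\left(K \right)} = -1 + \frac{K}{2}$ ($F{\left(K \right)} = \frac{K - 2}{2} = \frac{-2 + K}{2} = -1 + \frac{K}{2}$)
$m = 15$ ($m = 18 - 3 = 15$)
$f{\left(O \right)} = O \left(-1 + \frac{O}{2}\right)$ ($f{\left(O \right)} = \left(-1 + \frac{O}{2}\right) O = O \left(-1 + \frac{O}{2}\right)$)
$C{\left(x \right)} = -5 + \frac{1}{\frac{195}{2} + x}$ ($C{\left(x \right)} = -5 + \frac{1}{x + \frac{1}{2} \cdot 15 \left(-2 + 15\right)} = -5 + \frac{1}{x + \frac{1}{2} \cdot 15 \cdot 13} = -5 + \frac{1}{x + \frac{195}{2}} = -5 + \frac{1}{\frac{195}{2} + x}$)
$C{\left(-37 \right)} - 4041 = \frac{-973 - -370}{195 + 2 \left(-37\right)} - 4041 = \frac{-973 + 370}{195 - 74} - 4041 = \frac{1}{121} \left(-603\right) - 4041 = - \frac{603}{121} - 4041 = - \frac{489564}{121}$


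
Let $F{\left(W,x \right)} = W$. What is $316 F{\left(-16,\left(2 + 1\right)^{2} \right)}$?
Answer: $-5056$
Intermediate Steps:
$316 F{\left(-16,\left(2 + 1\right)^{2} \right)} = 316 \left(-16\right) = -5056$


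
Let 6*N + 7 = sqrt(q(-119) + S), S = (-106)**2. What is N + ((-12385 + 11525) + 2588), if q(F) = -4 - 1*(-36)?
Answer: 10361/6 + sqrt(313) ≈ 1744.5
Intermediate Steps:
S = 11236
q(F) = 32 (q(F) = -4 + 36 = 32)
N = -7/6 + sqrt(313) (N = -7/6 + sqrt(32 + 11236)/6 = -7/6 + sqrt(11268)/6 = -7/6 + (6*sqrt(313))/6 = -7/6 + sqrt(313) ≈ 16.525)
N + ((-12385 + 11525) + 2588) = (-7/6 + sqrt(313)) + ((-12385 + 11525) + 2588) = (-7/6 + sqrt(313)) + (-860 + 2588) = (-7/6 + sqrt(313)) + 1728 = 10361/6 + sqrt(313)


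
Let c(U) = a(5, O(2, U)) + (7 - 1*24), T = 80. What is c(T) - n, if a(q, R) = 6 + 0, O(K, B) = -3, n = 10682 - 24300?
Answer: 13607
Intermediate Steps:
n = -13618
a(q, R) = 6
c(U) = -11 (c(U) = 6 + (7 - 1*24) = 6 + (7 - 24) = 6 - 17 = -11)
c(T) - n = -11 - 1*(-13618) = -11 + 13618 = 13607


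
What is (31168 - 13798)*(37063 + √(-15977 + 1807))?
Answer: 643784310 + 17370*I*√14170 ≈ 6.4378e+8 + 2.0677e+6*I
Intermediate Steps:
(31168 - 13798)*(37063 + √(-15977 + 1807)) = 17370*(37063 + √(-14170)) = 17370*(37063 + I*√14170) = 643784310 + 17370*I*√14170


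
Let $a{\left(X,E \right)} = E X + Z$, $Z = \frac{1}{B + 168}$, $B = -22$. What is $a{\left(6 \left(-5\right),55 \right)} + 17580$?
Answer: $\frac{2325781}{146} \approx 15930.0$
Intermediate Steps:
$Z = \frac{1}{146}$ ($Z = \frac{1}{-22 + 168} = \frac{1}{146} \approx 0.0068493$)
$a{\left(X,E \right)} = \frac{1}{146} + E X$ ($a{\left(X,E \right)} = E X + \frac{1}{146} = \frac{1}{146} + E X$)
$a{\left(6 \left(-5\right),55 \right)} + 17580 = \left(\frac{1}{146} + 55 \cdot 6 \left(-5\right)\right) + 17580 = \left(\frac{1}{146} + 55 \left(-30\right)\right) + 17580 = \left(\frac{1}{146} - 1650\right) + 17580 = - \frac{240899}{146} + 17580 = \frac{2325781}{146}$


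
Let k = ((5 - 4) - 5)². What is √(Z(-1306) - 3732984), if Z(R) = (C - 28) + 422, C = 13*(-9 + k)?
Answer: I*√3732499 ≈ 1932.0*I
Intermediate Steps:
k = 16 (k = (1 - 5)² = (-4)² = 16)
C = 91 (C = 13*(-9 + 16) = 13*7 = 91)
Z(R) = 485 (Z(R) = (91 - 28) + 422 = 63 + 422 = 485)
√(Z(-1306) - 3732984) = √(485 - 3732984) = √(-3732499) = I*√3732499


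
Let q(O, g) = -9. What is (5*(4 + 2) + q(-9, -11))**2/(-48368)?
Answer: -441/48368 ≈ -0.0091176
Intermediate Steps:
(5*(4 + 2) + q(-9, -11))**2/(-48368) = (5*(4 + 2) - 9)**2/(-48368) = (5*6 - 9)**2*(-1/48368) = (30 - 9)**2*(-1/48368) = 21**2*(-1/48368) = 441*(-1/48368) = -441/48368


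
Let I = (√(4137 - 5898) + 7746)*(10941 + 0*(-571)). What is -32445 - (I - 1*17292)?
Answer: -84764139 - 10941*I*√1761 ≈ -8.4764e+7 - 4.5913e+5*I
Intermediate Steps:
I = 84748986 + 10941*I*√1761 (I = (√(-1761) + 7746)*(10941 + 0) = (I*√1761 + 7746)*10941 = (7746 + I*√1761)*10941 = 84748986 + 10941*I*√1761 ≈ 8.4749e+7 + 4.5913e+5*I)
-32445 - (I - 1*17292) = -32445 - ((84748986 + 10941*I*√1761) - 1*17292) = -32445 - ((84748986 + 10941*I*√1761) - 17292) = -32445 - (84731694 + 10941*I*√1761) = -32445 + (-84731694 - 10941*I*√1761) = -84764139 - 10941*I*√1761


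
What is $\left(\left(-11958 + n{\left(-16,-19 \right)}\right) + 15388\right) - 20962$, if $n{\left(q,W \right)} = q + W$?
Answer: $-17567$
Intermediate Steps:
$n{\left(q,W \right)} = W + q$
$\left(\left(-11958 + n{\left(-16,-19 \right)}\right) + 15388\right) - 20962 = \left(\left(-11958 - 35\right) + 15388\right) - 20962 = \left(-11993 + 15388\right) - 20962 = 3395 - 20962 = -17567$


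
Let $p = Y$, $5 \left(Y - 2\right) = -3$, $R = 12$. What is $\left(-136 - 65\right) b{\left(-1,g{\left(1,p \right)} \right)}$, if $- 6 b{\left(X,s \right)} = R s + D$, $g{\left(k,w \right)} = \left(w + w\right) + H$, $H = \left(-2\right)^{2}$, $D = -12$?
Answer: $\frac{11658}{5} \approx 2331.6$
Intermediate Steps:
$H = 4$
$Y = \frac{7}{5}$ ($Y = 2 + \frac{1}{5} \left(-3\right) = 2 - \frac{3}{5} = \frac{7}{5} \approx 1.4$)
$p = \frac{7}{5} \approx 1.4$
$g{\left(k,w \right)} = 4 + 2 w$ ($g{\left(k,w \right)} = \left(w + w\right) + 4 = 2 w + 4 = 4 + 2 w$)
$b{\left(X,s \right)} = 2 - 2 s$ ($b{\left(X,s \right)} = - \frac{12 s - 12}{6} = - \frac{-12 + 12 s}{6} = 2 - 2 s$)
$\left(-136 - 65\right) b{\left(-1,g{\left(1,p \right)} \right)} = \left(-136 - 65\right) \left(2 - 2 \left(4 + 2 \cdot \frac{7}{5}\right)\right) = - 201 \left(2 - 2 \left(4 + \frac{14}{5}\right)\right) = - 201 \left(2 - \frac{68}{5}\right) = \left(-201\right) \left(- \frac{58}{5}\right) = \frac{11658}{5}$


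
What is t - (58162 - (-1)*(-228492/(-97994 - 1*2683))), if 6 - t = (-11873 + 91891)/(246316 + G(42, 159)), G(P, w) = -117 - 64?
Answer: -480392577856742/8260044465 ≈ -58159.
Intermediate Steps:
G(P, w) = -181
t = 1396792/246135 (t = 6 - (-11873 + 91891)/(246316 - 181) = 6 - 80018/246135 = 1396792/246135 ≈ 5.6749)
t - (58162 - (-1)*(-228492/(-97994 - 1*2683))) = 1396792/246135 - (58162 - (-1)*(-228492/(-97994 - 1*2683))) = 1396792/246135 - (58162 - (-1)*(-228492/(-97994 - 2683))) = 1396792/246135 - (58162 - (-1)*(-228492/(-100677))) = 1396792/246135 - (58162 - (-1)*(-228492*(-1/100677))) = 1396792/246135 - (58162 - (-1)*76164/33559) = 1396792/246135 - (58162 - 1*(-76164/33559)) = 1396792/246135 - (58162 + 76164/33559) = 1396792/246135 - 1*1951934722/33559 = 1396792/246135 - 1951934722/33559 = -480392577856742/8260044465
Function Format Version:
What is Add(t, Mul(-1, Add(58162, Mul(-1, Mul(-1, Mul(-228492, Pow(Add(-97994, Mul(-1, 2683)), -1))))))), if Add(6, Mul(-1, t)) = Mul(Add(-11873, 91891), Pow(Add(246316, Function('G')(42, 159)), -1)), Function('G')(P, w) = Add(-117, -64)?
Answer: Rational(-480392577856742, 8260044465) ≈ -58159.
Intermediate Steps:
Function('G')(P, w) = -181
t = Rational(1396792, 246135) (t = Add(6, Mul(-1, Mul(Add(-11873, 91891), Pow(Add(246316, -181), -1)))) = Add(6, Mul(-1, Mul(80018, Pow(246135, -1)))) = Add(6, Mul(-1, Mul(80018, Rational(1, 246135)))) = Add(6, Mul(-1, Rational(80018, 246135))) = Add(6, Rational(-80018, 246135)) = Rational(1396792, 246135) ≈ 5.6749)
Add(t, Mul(-1, Add(58162, Mul(-1, Mul(-1, Mul(-228492, Pow(Add(-97994, Mul(-1, 2683)), -1))))))) = Add(Rational(1396792, 246135), Mul(-1, Add(58162, Mul(-1, Mul(-1, Mul(-228492, Pow(Add(-97994, Mul(-1, 2683)), -1))))))) = Add(Rational(1396792, 246135), Mul(-1, Add(58162, Mul(-1, Mul(-1, Mul(-228492, Pow(Add(-97994, -2683), -1))))))) = Add(Rational(1396792, 246135), Mul(-1, Add(58162, Mul(-1, Mul(-1, Mul(-228492, Pow(-100677, -1))))))) = Add(Rational(1396792, 246135), Mul(-1, Add(58162, Mul(-1, Mul(-1, Mul(-228492, Rational(-1, 100677))))))) = Add(Rational(1396792, 246135), Mul(-1, Add(58162, Mul(-1, Mul(-1, Rational(76164, 33559)))))) = Add(Rational(1396792, 246135), Mul(-1, Add(58162, Mul(-1, Rational(-76164, 33559))))) = Add(Rational(1396792, 246135), Mul(-1, Add(58162, Rational(76164, 33559)))) = Add(Rational(1396792, 246135), Mul(-1, Rational(1951934722, 33559))) = Add(Rational(1396792, 246135), Rational(-1951934722, 33559)) = Rational(-480392577856742, 8260044465)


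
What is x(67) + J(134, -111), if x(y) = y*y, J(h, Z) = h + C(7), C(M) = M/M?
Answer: 4624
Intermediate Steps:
C(M) = 1
J(h, Z) = 1 + h (J(h, Z) = h + 1 = 1 + h)
x(y) = y**2
x(67) + J(134, -111) = 67**2 + (1 + 134) = 4489 + 135 = 4624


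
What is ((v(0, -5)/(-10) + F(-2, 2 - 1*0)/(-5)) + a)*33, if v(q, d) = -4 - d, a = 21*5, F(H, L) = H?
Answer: 34749/10 ≈ 3474.9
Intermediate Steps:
a = 105
((v(0, -5)/(-10) + F(-2, 2 - 1*0)/(-5)) + a)*33 = (((-4 - 1*(-5))/(-10) - 2/(-5)) + 105)*33 = (((-4 + 5)*(-⅒) - 2*(-⅕)) + 105)*33 = ((1*(-⅒) + ⅖) + 105)*33 = ((-⅒ + ⅖) + 105)*33 = (3/10 + 105)*33 = (1053/10)*33 = 34749/10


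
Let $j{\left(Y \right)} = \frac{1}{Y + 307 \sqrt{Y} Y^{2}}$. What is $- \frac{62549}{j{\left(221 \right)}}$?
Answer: $-13823329 - 937871402663 \sqrt{221} \approx -1.3942 \cdot 10^{13}$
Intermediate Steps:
$j{\left(Y \right)} = \frac{1}{Y + 307 Y^{\frac{5}{2}}}$
$- \frac{62549}{j{\left(221 \right)}} = - \frac{62549}{\frac{1}{221 + 307 \cdot 221^{\frac{5}{2}}}} = - \frac{62549}{\frac{1}{221 + 307 \cdot 48841 \sqrt{221}}} = - \frac{62549}{\frac{1}{221 + 14994187 \sqrt{221}}} = - 62549 \left(221 + 14994187 \sqrt{221}\right) = -13823329 - 937871402663 \sqrt{221}$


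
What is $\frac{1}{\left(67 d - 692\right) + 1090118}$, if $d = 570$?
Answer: $\frac{1}{1127616} \approx 8.8683 \cdot 10^{-7}$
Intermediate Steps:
$\frac{1}{\left(67 d - 692\right) + 1090118} = \frac{1}{\left(67 \cdot 570 - 692\right) + 1090118} = \frac{1}{\left(38190 - 692\right) + 1090118} = \frac{1}{37498 + 1090118} = \frac{1}{1127616}$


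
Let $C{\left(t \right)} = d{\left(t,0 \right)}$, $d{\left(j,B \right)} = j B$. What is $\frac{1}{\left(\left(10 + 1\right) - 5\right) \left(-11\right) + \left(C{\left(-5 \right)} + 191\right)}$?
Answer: $\frac{1}{125} \approx 0.008$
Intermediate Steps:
$d{\left(j,B \right)} = B j$
$C{\left(t \right)} = 0$ ($C{\left(t \right)} = 0 t = 0$)
$\frac{1}{\left(\left(10 + 1\right) - 5\right) \left(-11\right) + \left(C{\left(-5 \right)} + 191\right)} = \frac{1}{\left(\left(10 + 1\right) - 5\right) \left(-11\right) + \left(0 + 191\right)} = \frac{1}{\left(11 - 5\right) \left(-11\right) + 191} = \frac{1}{6 \left(-11\right) + 191} = \frac{1}{-66 + 191} = \frac{1}{125}$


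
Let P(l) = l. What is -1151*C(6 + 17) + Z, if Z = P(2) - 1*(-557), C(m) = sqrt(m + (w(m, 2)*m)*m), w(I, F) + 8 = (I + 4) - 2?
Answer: 559 - 16114*sqrt(46) ≈ -1.0873e+5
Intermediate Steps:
w(I, F) = -6 + I (w(I, F) = -8 + ((I + 4) - 2) = -8 + ((4 + I) - 2) = -8 + (2 + I) = -6 + I)
C(m) = sqrt(m + m**2*(-6 + m)) (C(m) = sqrt(m + ((-6 + m)*m)*m) = sqrt(m + (m*(-6 + m))*m) = sqrt(m + m**2*(-6 + m)))
Z = 559 (Z = 2 - 1*(-557) = 2 + 557 = 559)
-1151*C(6 + 17) + Z = -1151*sqrt(1 + (6 + 17)*(-6 + (6 + 17)))*sqrt(6 + 17) + 559 = -1151*sqrt(23)*sqrt(1 + 23*(-6 + 23)) + 559 = -1151*sqrt(23)*sqrt(1 + 23*17) + 559 = -1151*sqrt(23)*sqrt(1 + 391) + 559 = -1151*14*sqrt(46) + 559 = -16114*sqrt(46) + 559 = 559 - 16114*sqrt(46)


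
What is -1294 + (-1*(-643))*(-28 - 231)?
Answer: -167831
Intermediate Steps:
-1294 + (-1*(-643))*(-28 - 231) = -1294 + 643*(-259) = -1294 - 166537 = -167831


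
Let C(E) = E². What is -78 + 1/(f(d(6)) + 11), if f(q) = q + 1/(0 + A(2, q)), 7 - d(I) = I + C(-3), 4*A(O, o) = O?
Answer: -389/5 ≈ -77.800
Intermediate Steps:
A(O, o) = O/4
d(I) = -2 - I (d(I) = 7 - (I + (-3)²) = 7 - (I + 9) = 7 - (9 + I) = 7 + (-9 - I) = -2 - I)
f(q) = 2 + q (f(q) = q + 1/(0 + (¼)*2) = q + 1/(0 + ½) = q + 1/(½) = q + 2 = 2 + q)
-78 + 1/(f(d(6)) + 11) = -78 + 1/((2 + (-2 - 1*6)) + 11) = -78 + 1/((2 + (-2 - 6)) + 11) = -78 + 1/((2 - 8) + 11) = -78 + 1/(-6 + 11) = -78 + 1/5 = -78 + 1*(⅕) = -78 + ⅕ = -389/5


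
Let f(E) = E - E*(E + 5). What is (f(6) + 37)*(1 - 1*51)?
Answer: 1150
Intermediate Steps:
f(E) = E - E*(5 + E)
(f(6) + 37)*(1 - 1*51) = (-1*6*(4 + 6) + 37)*(1 - 1*51) = (-1*6*10 + 37)*(1 - 51) = (-60 + 37)*(-50) = -23*(-50) = 1150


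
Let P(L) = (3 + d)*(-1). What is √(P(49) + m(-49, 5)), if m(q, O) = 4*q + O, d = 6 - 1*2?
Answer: 3*I*√22 ≈ 14.071*I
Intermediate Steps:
d = 4 (d = 6 - 2 = 4)
m(q, O) = O + 4*q
P(L) = -7 (P(L) = (3 + 4)*(-1) = 7*(-1) = -7)
√(P(49) + m(-49, 5)) = √(-7 + (5 + 4*(-49))) = √(-7 + (5 - 196)) = √(-7 - 191) = √(-198) = 3*I*√22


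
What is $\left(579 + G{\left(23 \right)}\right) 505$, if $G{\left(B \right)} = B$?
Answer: $304010$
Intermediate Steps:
$\left(579 + G{\left(23 \right)}\right) 505 = \left(579 + 23\right) 505 = 602 \cdot 505 = 304010$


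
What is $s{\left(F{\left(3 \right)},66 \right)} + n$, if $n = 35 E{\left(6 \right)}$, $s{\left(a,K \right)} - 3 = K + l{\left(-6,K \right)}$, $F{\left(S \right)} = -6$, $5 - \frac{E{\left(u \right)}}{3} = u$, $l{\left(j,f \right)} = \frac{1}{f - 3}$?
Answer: $- \frac{2267}{63} \approx -35.984$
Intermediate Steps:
$l{\left(j,f \right)} = \frac{1}{-3 + f}$
$E{\left(u \right)} = 15 - 3 u$
$s{\left(a,K \right)} = 3 + K + \frac{1}{-3 + K}$ ($s{\left(a,K \right)} = 3 + \left(K + \frac{1}{-3 + K}\right) = 3 + K + \frac{1}{-3 + K}$)
$n = -105$ ($n = 35 \left(15 - 18\right) = 35 \left(-3\right) = -105$)
$s{\left(F{\left(3 \right)},66 \right)} + n = \frac{-8 + 66^{2}}{-3 + 66} - 105 = \frac{-8 + 4356}{63} - 105 = \frac{1}{63} \cdot 4348 - 105 = \frac{4348}{63} - 105 = - \frac{2267}{63}$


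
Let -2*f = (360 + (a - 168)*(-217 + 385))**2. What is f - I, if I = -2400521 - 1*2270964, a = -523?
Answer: -6691813507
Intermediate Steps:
I = -4671485 (I = -2400521 - 2270964 = -4671485)
f = -6696484992 (f = -(360 + (-523 - 168)*(-217 + 385))**2/2 = -(360 - 691*168)**2/2 = -(360 - 116088)**2/2 = -1/2*(-115728)**2 = -1/2*13392969984 = -6696484992)
f - I = -6696484992 - 1*(-4671485) = -6696484992 + 4671485 = -6691813507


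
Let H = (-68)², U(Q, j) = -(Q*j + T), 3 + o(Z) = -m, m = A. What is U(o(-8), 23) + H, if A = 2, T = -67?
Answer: 4806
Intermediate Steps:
m = 2
o(Z) = -5 (o(Z) = -3 - 1*2 = -3 - 2 = -5)
U(Q, j) = 67 - Q*j (U(Q, j) = -(Q*j - 67) = -(-67 + Q*j) = 67 - Q*j)
H = 4624
U(o(-8), 23) + H = (67 - 1*(-5)*23) + 4624 = (67 + 115) + 4624 = 182 + 4624 = 4806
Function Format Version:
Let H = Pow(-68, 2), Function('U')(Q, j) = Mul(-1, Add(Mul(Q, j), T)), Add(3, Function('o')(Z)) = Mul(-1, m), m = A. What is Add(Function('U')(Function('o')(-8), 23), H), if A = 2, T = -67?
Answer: 4806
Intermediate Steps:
m = 2
Function('o')(Z) = -5 (Function('o')(Z) = Add(-3, Mul(-1, 2)) = Add(-3, -2) = -5)
Function('U')(Q, j) = Add(67, Mul(-1, Q, j)) (Function('U')(Q, j) = Mul(-1, Add(Mul(Q, j), -67)) = Mul(-1, Add(-67, Mul(Q, j))) = Add(67, Mul(-1, Q, j)))
H = 4624
Add(Function('U')(Function('o')(-8), 23), H) = Add(Add(67, Mul(-1, -5, 23)), 4624) = Add(Add(67, 115), 4624) = Add(182, 4624) = 4806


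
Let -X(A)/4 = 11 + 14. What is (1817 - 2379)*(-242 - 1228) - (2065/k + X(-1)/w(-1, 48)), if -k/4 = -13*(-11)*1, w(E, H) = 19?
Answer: 8978585955/10868 ≈ 8.2615e+5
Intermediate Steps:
k = -572 (k = -4*(-13*(-11)) = -572 ≈ -572.00)
X(A) = -100 (X(A) = -4*(11 + 14) = -4*25 = -100)
(1817 - 2379)*(-242 - 1228) - (2065/k + X(-1)/w(-1, 48)) = (1817 - 2379)*(-242 - 1228) - (2065/(-572) - 100/19) = -562*(-1470) - (2065*(-1/572) - 100*1/19) = 826140 - (-2065/572 - 100/19) = 826140 - 1*(-96435/10868) = 826140 + 96435/10868 = 8978585955/10868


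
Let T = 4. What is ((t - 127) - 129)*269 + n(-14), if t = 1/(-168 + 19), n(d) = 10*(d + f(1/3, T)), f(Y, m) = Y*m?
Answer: -30839635/447 ≈ -68993.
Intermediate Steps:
n(d) = 40/3 + 10*d (n(d) = 10*(d + 4/3) = 10*(4/3 + d) = 40/3 + 10*d)
t = -1/149 (t = 1/(-149) = -1/149 ≈ -0.0067114)
((t - 127) - 129)*269 + n(-14) = ((-1/149 - 127) - 129)*269 + (40/3 + 10*(-14)) = (-18924/149 - 129)*269 + (40/3 - 140) = -38145/149*269 - 380/3 = -10261005/149 - 380/3 = -30839635/447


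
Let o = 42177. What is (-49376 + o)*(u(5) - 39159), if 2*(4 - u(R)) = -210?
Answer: 281120950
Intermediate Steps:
u(R) = 109 (u(R) = 4 - ½*(-210) = 4 + 105 = 109)
(-49376 + o)*(u(5) - 39159) = (-49376 + 42177)*(109 - 39159) = -7199*(-39050) = 281120950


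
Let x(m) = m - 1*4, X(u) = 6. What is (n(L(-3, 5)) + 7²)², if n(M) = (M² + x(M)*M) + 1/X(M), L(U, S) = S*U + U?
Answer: 21298225/36 ≈ 5.9162e+5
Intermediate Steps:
L(U, S) = U + S*U
x(m) = -4 + m (x(m) = m - 4 = -4 + m)
n(M) = ⅙ + M² + M*(-4 + M) (n(M) = (M² + (-4 + M)*M) + 1/6 = (M² + M*(-4 + M)) + ⅙ = ⅙ + M² + M*(-4 + M))
(n(L(-3, 5)) + 7²)² = ((⅙ - (-12)*(1 + 5) + 2*(-3*(1 + 5))²) + 7²)² = ((⅙ - (-12)*6 + 2*(-3*6)²) + 49)² = ((⅙ - 4*(-18) + 2*(-18)²) + 49)² = ((⅙ + 72 + 2*324) + 49)² = ((⅙ + 72 + 648) + 49)² = (4321/6 + 49)² = (4615/6)² = 21298225/36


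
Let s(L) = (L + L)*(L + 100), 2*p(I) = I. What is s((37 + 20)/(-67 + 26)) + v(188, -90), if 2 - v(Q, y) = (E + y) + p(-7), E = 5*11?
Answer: -785643/3362 ≈ -233.68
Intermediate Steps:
p(I) = I/2
E = 55
v(Q, y) = -99/2 - y (v(Q, y) = 2 - ((55 + y) + (1/2)*(-7)) = 2 - ((55 + y) - 7/2) = 2 - (103/2 + y) = 2 + (-103/2 - y) = -99/2 - y)
s(L) = 2*L*(100 + L) (s(L) = (2*L)*(100 + L) = 2*L*(100 + L))
s((37 + 20)/(-67 + 26)) + v(188, -90) = 2*((37 + 20)/(-67 + 26))*(100 + (37 + 20)/(-67 + 26)) + (-99/2 - 1*(-90)) = 2*(57/(-41))*(100 + 57/(-41)) + (-99/2 + 90) = 2*(57*(-1/41))*(100 + 57*(-1/41)) + 81/2 = 2*(-57/41)*(100 - 57/41) + 81/2 = 2*(-57/41)*(4043/41) + 81/2 = -460902/1681 + 81/2 = -785643/3362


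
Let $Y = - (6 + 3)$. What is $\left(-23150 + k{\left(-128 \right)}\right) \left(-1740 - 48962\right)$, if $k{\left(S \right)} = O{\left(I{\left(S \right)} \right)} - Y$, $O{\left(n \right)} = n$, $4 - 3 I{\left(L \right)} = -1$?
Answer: $\frac{3519631436}{3} \approx 1.1732 \cdot 10^{9}$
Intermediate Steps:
$I{\left(L \right)} = \frac{5}{3}$ ($I{\left(L \right)} = \frac{4}{3} - - \frac{1}{3} = \frac{4}{3} + \frac{1}{3} = \frac{5}{3}$)
$Y = -9$ ($Y = \left(-1\right) 9 = -9$)
$k{\left(S \right)} = \frac{32}{3}$ ($k{\left(S \right)} = \frac{5}{3} - -9 = \frac{5}{3} + 9 = \frac{32}{3}$)
$\left(-23150 + k{\left(-128 \right)}\right) \left(-1740 - 48962\right) = \left(-23150 + \frac{32}{3}\right) \left(-1740 - 48962\right) = \left(- \frac{69418}{3}\right) \left(-50702\right) = \frac{3519631436}{3}$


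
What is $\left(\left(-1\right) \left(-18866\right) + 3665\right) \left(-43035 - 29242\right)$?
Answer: $-1628473087$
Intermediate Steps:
$\left(\left(-1\right) \left(-18866\right) + 3665\right) \left(-43035 - 29242\right) = \left(18866 + 3665\right) \left(-72277\right) = 22531 \left(-72277\right) = -1628473087$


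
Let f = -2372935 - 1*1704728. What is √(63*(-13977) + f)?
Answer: I*√4958214 ≈ 2226.7*I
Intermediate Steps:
f = -4077663 (f = -2372935 - 1704728 = -4077663)
√(63*(-13977) + f) = √(63*(-13977) - 4077663) = √(-880551 - 4077663) = √(-4958214) = I*√4958214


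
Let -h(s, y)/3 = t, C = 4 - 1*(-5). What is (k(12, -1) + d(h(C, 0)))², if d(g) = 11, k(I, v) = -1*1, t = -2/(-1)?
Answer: 100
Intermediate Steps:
t = 2 (t = -2*(-1) = 2)
C = 9 (C = 4 + 5 = 9)
h(s, y) = -6 (h(s, y) = -3*2 = -6)
k(I, v) = -1
(k(12, -1) + d(h(C, 0)))² = (-1 + 11)² = 10² = 100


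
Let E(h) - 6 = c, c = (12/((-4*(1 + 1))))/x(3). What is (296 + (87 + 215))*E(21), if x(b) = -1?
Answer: 4485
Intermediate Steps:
c = 3/2 (c = (12/((-4*(1 + 1))))/(-1) = (12/((-4*2)))*(-1) = (12/(-8))*(-1) = (12*(-⅛))*(-1) = -3/2*(-1) = 3/2 ≈ 1.5000)
E(h) = 15/2 (E(h) = 6 + 3/2 = 15/2)
(296 + (87 + 215))*E(21) = (296 + (87 + 215))*(15/2) = (296 + 302)*(15/2) = 598*(15/2) = 4485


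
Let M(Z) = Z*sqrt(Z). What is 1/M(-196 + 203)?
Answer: sqrt(7)/49 ≈ 0.053995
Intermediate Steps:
M(Z) = Z**(3/2)
1/M(-196 + 203) = 1/((-196 + 203)**(3/2)) = 1/(7**(3/2)) = 1/(7*sqrt(7)) = sqrt(7)/49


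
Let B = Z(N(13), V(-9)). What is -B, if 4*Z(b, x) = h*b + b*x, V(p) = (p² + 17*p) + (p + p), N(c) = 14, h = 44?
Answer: 161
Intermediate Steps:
V(p) = p² + 19*p (V(p) = (p² + 17*p) + 2*p = p² + 19*p)
Z(b, x) = 11*b + b*x/4 (Z(b, x) = (44*b + b*x)/4 = 11*b + b*x/4)
B = -161 (B = (¼)*14*(44 - 9*(19 - 9)) = (¼)*14*(44 - 9*10) = (¼)*14*(44 - 90) = (¼)*14*(-46) = -161)
-B = -1*(-161) = 161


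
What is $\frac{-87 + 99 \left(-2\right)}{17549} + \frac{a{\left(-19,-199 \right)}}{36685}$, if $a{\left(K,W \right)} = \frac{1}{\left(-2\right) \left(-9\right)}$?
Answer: $- \frac{8181587}{503831790} \approx -0.016239$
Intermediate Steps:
$a{\left(K,W \right)} = \frac{1}{18}$
$\frac{-87 + 99 \left(-2\right)}{17549} + \frac{a{\left(-19,-199 \right)}}{36685} = \frac{-87 + 99 \left(-2\right)}{17549} + \frac{1}{18 \cdot 36685} = \left(-87 - 198\right) \frac{1}{17549} + \frac{1}{18} \cdot \frac{1}{36685} = \left(-285\right) \frac{1}{17549} + \frac{1}{660330} = - \frac{285}{17549} + \frac{1}{660330} = - \frac{8181587}{503831790}$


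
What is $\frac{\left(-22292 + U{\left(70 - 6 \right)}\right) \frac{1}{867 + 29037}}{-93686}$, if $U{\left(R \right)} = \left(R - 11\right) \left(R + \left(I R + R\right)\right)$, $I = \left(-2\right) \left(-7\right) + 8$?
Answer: $- \frac{14779}{700396536} \approx -2.1101 \cdot 10^{-5}$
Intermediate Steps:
$I = 22$ ($I = 14 + 8 = 22$)
$U{\left(R \right)} = 24 R \left(-11 + R\right)$ ($U{\left(R \right)} = \left(R - 11\right) \left(R + \left(22 R + R\right)\right) = \left(-11 + R\right) \left(R + 23 R\right) = \left(-11 + R\right) 24 R = 24 R \left(-11 + R\right)$)
$\frac{\left(-22292 + U{\left(70 - 6 \right)}\right) \frac{1}{867 + 29037}}{-93686} = \frac{\left(-22292 + 24 \left(70 - 6\right) \left(-11 + \left(70 - 6\right)\right)\right) \frac{1}{867 + 29037}}{-93686} = \frac{-22292 + 24 \cdot 64 \left(-11 + 64\right)}{29904} \left(- \frac{1}{93686}\right) = \left(-22292 + 24 \cdot 64 \cdot 53\right) \frac{1}{29904} \left(- \frac{1}{93686}\right) = \left(-22292 + 81408\right) \frac{1}{29904} \left(- \frac{1}{93686}\right) = 59116 \cdot \frac{1}{29904} \left(- \frac{1}{93686}\right) = \frac{14779}{7476} \left(- \frac{1}{93686}\right) = - \frac{14779}{700396536}$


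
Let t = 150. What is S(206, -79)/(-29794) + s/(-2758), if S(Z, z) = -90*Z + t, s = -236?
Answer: 14437751/20542963 ≈ 0.70281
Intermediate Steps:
S(Z, z) = 150 - 90*Z (S(Z, z) = -90*Z + 150 = 150 - 90*Z)
S(206, -79)/(-29794) + s/(-2758) = (150 - 90*206)/(-29794) - 236/(-2758) = (150 - 18540)*(-1/29794) - 236*(-1/2758) = -18390*(-1/29794) + 118/1379 = 9195/14897 + 118/1379 = 14437751/20542963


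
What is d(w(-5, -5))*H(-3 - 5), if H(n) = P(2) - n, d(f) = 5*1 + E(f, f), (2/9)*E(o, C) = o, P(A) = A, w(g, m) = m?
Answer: -175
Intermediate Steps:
E(o, C) = 9*o/2
d(f) = 5 + 9*f/2 (d(f) = 5*1 + 9*f/2 = 5 + 9*f/2)
H(n) = 2 - n
d(w(-5, -5))*H(-3 - 5) = (5 + (9/2)*(-5))*(2 - (-3 - 5)) = (5 - 45/2)*(2 - 1*(-8)) = -35*(2 + 8)/2 = -35/2*10 = -175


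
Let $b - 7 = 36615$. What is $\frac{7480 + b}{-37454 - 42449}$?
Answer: $- \frac{44102}{79903} \approx -0.55194$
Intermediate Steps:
$b = 36622$ ($b = 7 + 36615 = 36622$)
$\frac{7480 + b}{-37454 - 42449} = \frac{7480 + 36622}{-37454 - 42449} = \frac{44102}{-79903} = 44102 \left(- \frac{1}{79903}\right) = - \frac{44102}{79903}$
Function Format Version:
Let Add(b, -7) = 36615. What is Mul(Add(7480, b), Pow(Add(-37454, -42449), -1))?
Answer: Rational(-44102, 79903) ≈ -0.55194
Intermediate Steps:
b = 36622 (b = Add(7, 36615) = 36622)
Mul(Add(7480, b), Pow(Add(-37454, -42449), -1)) = Mul(Add(7480, 36622), Pow(Add(-37454, -42449), -1)) = Mul(44102, Pow(-79903, -1)) = Mul(44102, Rational(-1, 79903)) = Rational(-44102, 79903)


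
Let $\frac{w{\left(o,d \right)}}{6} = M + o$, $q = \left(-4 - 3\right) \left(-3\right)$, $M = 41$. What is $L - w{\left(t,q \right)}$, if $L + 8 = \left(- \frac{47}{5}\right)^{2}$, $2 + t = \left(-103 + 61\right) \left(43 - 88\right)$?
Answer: $- \frac{287341}{25} \approx -11494.0$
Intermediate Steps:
$t = 1888$ ($t = -2 + \left(-103 + 61\right) \left(43 - 88\right) = -2 - -1890 = -2 + 1890 = 1888$)
$q = 21$ ($q = \left(-7\right) \left(-3\right) = 21$)
$w{\left(o,d \right)} = 246 + 6 o$ ($w{\left(o,d \right)} = 6 \left(41 + o\right) = 246 + 6 o$)
$L = \frac{2009}{25}$ ($L = -8 + \left(- \frac{47}{5}\right)^{2} = -8 + \frac{2209}{25} = \frac{2009}{25} \approx 80.36$)
$L - w{\left(t,q \right)} = \frac{2009}{25} - \left(246 + 6 \cdot 1888\right) = \frac{2009}{25} - \left(246 + 11328\right) = \frac{2009}{25} - 11574 = - \frac{287341}{25}$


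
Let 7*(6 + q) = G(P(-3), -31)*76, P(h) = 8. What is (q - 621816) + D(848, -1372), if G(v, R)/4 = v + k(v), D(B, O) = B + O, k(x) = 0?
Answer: -4353990/7 ≈ -6.2200e+5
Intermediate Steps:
G(v, R) = 4*v (G(v, R) = 4*(v + 0) = 4*v)
q = 2390/7 (q = -6 + ((4*8)*76)/7 = -6 + (32*76)/7 = -6 + (⅐)*2432 = -6 + 2432/7 = 2390/7 ≈ 341.43)
(q - 621816) + D(848, -1372) = (2390/7 - 621816) + (848 - 1372) = -4350322/7 - 524 = -4353990/7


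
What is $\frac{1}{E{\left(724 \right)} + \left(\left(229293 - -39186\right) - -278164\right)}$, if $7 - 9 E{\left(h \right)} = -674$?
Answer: $\frac{3}{1640156} \approx 1.8291 \cdot 10^{-6}$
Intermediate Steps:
$E{\left(h \right)} = \frac{227}{3}$ ($E{\left(h \right)} = \frac{7}{9} - - \frac{674}{9} = \frac{7}{9} + \frac{674}{9} = \frac{227}{3}$)
$\frac{1}{E{\left(724 \right)} + \left(\left(229293 - -39186\right) - -278164\right)} = \frac{1}{\frac{227}{3} + \left(\left(229293 - -39186\right) - -278164\right)} = \frac{1}{\frac{227}{3} + \left(\left(229293 + 39186\right) + 278164\right)} = \frac{1}{\frac{227}{3} + \left(268479 + 278164\right)} = \frac{1}{\frac{227}{3} + 546643} = \frac{1}{\frac{1640156}{3}} = \frac{3}{1640156}$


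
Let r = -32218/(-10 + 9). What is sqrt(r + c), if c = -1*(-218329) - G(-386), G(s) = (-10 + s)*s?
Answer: sqrt(97691) ≈ 312.56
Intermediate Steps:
G(s) = s*(-10 + s)
r = 32218 (r = -32218/(-1) = -1*(-32218) = 32218)
c = 65473 (c = -1*(-218329) - (-386)*(-10 - 386) = 218329 - (-386)*(-396) = 218329 - 1*152856 = 218329 - 152856 = 65473)
sqrt(r + c) = sqrt(32218 + 65473) = sqrt(97691)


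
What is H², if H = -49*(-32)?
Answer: 2458624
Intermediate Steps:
H = 1568
H² = 1568² = 2458624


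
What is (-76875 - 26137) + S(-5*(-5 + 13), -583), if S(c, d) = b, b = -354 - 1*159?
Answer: -103525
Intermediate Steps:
b = -513 (b = -354 - 159 = -513)
S(c, d) = -513
(-76875 - 26137) + S(-5*(-5 + 13), -583) = (-76875 - 26137) - 513 = -103012 - 513 = -103525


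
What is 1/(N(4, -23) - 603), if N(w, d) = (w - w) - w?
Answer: -1/607 ≈ -0.0016474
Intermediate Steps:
N(w, d) = -w (N(w, d) = 0 - w = -w)
1/(N(4, -23) - 603) = 1/(-1*4 - 603) = 1/(-4 - 603) = 1/(-607) = -1/607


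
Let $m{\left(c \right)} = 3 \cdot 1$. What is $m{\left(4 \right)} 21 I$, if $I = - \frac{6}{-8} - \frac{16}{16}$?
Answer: $- \frac{63}{4} \approx -15.75$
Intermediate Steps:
$m{\left(c \right)} = 3$
$I = - \frac{1}{4}$ ($I = \left(-6\right) \left(- \frac{1}{8}\right) - 1 = \frac{3}{4} - 1 = - \frac{1}{4} \approx -0.25$)
$m{\left(4 \right)} 21 I = 3 \cdot 21 \left(- \frac{1}{4}\right) = 63 \left(- \frac{1}{4}\right) = - \frac{63}{4}$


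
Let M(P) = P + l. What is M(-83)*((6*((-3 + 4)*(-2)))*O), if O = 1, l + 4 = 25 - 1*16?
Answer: 936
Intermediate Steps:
l = 5 (l = -4 + (25 - 1*16) = -4 + (25 - 16) = -4 + 9 = 5)
M(P) = 5 + P (M(P) = P + 5 = 5 + P)
M(-83)*((6*((-3 + 4)*(-2)))*O) = (5 - 83)*((6*((-3 + 4)*(-2)))*1) = -78*6*(1*(-2)) = -78*6*(-2) = -(-936) = -78*(-12) = 936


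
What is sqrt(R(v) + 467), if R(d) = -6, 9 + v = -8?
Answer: sqrt(461) ≈ 21.471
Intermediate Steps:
v = -17 (v = -9 - 8 = -17)
sqrt(R(v) + 467) = sqrt(-6 + 467) = sqrt(461)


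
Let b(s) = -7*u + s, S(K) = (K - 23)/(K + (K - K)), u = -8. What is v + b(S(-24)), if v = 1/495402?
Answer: 38283567/660536 ≈ 57.958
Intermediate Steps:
v = 1/495402 ≈ 2.0186e-6
S(K) = (-23 + K)/K (S(K) = (-23 + K)/(K + 0) = (-23 + K)/K)
b(s) = 56 + s (b(s) = -7*(-8) + s = 56 + s)
v + b(S(-24)) = 1/495402 + (56 + (-23 - 24)/(-24)) = 1/495402 + (56 - 1/24*(-47)) = 1/495402 + (56 + 47/24) = 1/495402 + 1391/24 = 38283567/660536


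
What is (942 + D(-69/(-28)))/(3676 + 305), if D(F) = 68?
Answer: 1010/3981 ≈ 0.25371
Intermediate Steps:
(942 + D(-69/(-28)))/(3676 + 305) = (942 + 68)/(3676 + 305) = 1010/3981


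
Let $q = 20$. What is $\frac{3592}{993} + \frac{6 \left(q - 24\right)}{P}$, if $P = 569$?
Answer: $\frac{2020016}{565017} \approx 3.5751$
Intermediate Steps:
$\frac{3592}{993} + \frac{6 \left(q - 24\right)}{P} = \frac{3592}{993} + \frac{6 \left(20 - 24\right)}{569} = 3592 \cdot \frac{1}{993} + 6 \left(-4\right) \frac{1}{569} = \frac{3592}{993} - \frac{24}{569} = \frac{2020016}{565017}$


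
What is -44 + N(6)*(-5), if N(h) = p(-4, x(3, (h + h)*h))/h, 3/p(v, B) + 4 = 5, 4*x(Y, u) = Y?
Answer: -93/2 ≈ -46.500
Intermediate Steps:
x(Y, u) = Y/4
p(v, B) = 3 (p(v, B) = 3/(-4 + 5) = 3/1 = 3*1 = 3)
N(h) = 3/h
-44 + N(6)*(-5) = -44 + (3/6)*(-5) = -44 + (3*(⅙))*(-5) = -44 + (½)*(-5) = -44 - 5/2 = -93/2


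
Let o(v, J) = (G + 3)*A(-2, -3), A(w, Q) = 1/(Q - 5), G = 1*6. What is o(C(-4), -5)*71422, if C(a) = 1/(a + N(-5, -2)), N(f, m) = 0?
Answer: -321399/4 ≈ -80350.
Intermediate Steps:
G = 6
A(w, Q) = 1/(-5 + Q)
C(a) = 1/a (C(a) = 1/(a + 0) = 1/a)
o(v, J) = -9/8 (o(v, J) = (6 + 3)/(-5 - 3) = 9/(-8) = 9*(-⅛) = -9/8)
o(C(-4), -5)*71422 = -9/8*71422 = -321399/4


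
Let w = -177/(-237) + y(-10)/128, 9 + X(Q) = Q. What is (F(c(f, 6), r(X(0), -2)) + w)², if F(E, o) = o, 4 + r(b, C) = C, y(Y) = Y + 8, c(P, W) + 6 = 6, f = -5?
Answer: 709636321/25563136 ≈ 27.760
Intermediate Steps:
c(P, W) = 0 (c(P, W) = -6 + 6 = 0)
y(Y) = 8 + Y
X(Q) = -9 + Q
r(b, C) = -4 + C
w = 3697/5056 (w = -177/(-237) + (8 - 10)/128 = -177*(-1/237) - 2*1/128 = 59/79 - 1/64 = 3697/5056 ≈ 0.73121)
(F(c(f, 6), r(X(0), -2)) + w)² = ((-4 - 2) + 3697/5056)² = (-6 + 3697/5056)² = (-26639/5056)² = 709636321/25563136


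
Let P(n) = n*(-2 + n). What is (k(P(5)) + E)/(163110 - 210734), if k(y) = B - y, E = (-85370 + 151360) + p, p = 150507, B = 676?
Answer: -108579/23812 ≈ -4.5598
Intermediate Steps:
E = 216497 (E = (-85370 + 151360) + 150507 = 65990 + 150507 = 216497)
k(y) = 676 - y
(k(P(5)) + E)/(163110 - 210734) = ((676 - 5*(-2 + 5)) + 216497)/(163110 - 210734) = ((676 - 5*3) + 216497)/(-47624) = ((676 - 1*15) + 216497)*(-1/47624) = ((676 - 15) + 216497)*(-1/47624) = (661 + 216497)*(-1/47624) = 217158*(-1/47624) = -108579/23812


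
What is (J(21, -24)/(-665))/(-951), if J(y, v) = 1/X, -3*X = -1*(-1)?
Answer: -1/210805 ≈ -4.7437e-6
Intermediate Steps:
X = -1/3 (X = -(-1)*(-1)/3 = -1/3*1 = -1/3 ≈ -0.33333)
J(y, v) = -3 (J(y, v) = 1/(-1/3) = -3)
(J(21, -24)/(-665))/(-951) = -3/(-665)/(-951) = -3*(-1/665)*(-1/951) = (3/665)*(-1/951) = -1/210805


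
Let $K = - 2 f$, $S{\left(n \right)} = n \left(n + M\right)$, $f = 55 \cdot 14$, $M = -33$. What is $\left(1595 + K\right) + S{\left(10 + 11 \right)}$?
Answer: $-197$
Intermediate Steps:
$f = 770$
$S{\left(n \right)} = n \left(-33 + n\right)$ ($S{\left(n \right)} = n \left(n - 33\right) = n \left(-33 + n\right)$)
$K = -1540$ ($K = \left(-2\right) 770 = -1540$)
$\left(1595 + K\right) + S{\left(10 + 11 \right)} = \left(1595 - 1540\right) + \left(10 + 11\right) \left(-33 + \left(10 + 11\right)\right) = 55 + 21 \left(-33 + 21\right) = 55 + 21 \left(-12\right) = 55 - 252 = -197$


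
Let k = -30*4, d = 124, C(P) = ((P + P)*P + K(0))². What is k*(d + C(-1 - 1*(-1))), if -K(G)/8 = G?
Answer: -14880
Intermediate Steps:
K(G) = -8*G
C(P) = 4*P⁴ (C(P) = ((P + P)*P - 8*0)² = ((2*P)*P + 0)² = (2*P² + 0)² = (2*P²)² = 4*P⁴)
k = -120
k*(d + C(-1 - 1*(-1))) = -120*(124 + 4*(-1 - 1*(-1))⁴) = -120*(124 + 4*(-1 + 1)⁴) = -120*(124 + 4*0⁴) = -120*(124 + 4*0) = -120*(124 + 0) = -120*124 = -14880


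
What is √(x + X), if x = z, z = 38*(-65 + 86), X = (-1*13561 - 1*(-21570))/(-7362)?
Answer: √4799097206/2454 ≈ 28.230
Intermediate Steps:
X = -8009/7362 (X = (-13561 + 21570)*(-1/7362) = 8009*(-1/7362) = -8009/7362 ≈ -1.0879)
z = 798 (z = 38*21 = 798)
x = 798
√(x + X) = √(798 - 8009/7362) = √(5866867/7362) = √4799097206/2454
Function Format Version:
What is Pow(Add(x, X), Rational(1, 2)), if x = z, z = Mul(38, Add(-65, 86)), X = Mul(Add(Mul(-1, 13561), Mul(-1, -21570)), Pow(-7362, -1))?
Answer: Mul(Rational(1, 2454), Pow(4799097206, Rational(1, 2))) ≈ 28.230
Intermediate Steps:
X = Rational(-8009, 7362) (X = Mul(Add(-13561, 21570), Rational(-1, 7362)) = Mul(8009, Rational(-1, 7362)) = Rational(-8009, 7362) ≈ -1.0879)
z = 798 (z = Mul(38, 21) = 798)
x = 798
Pow(Add(x, X), Rational(1, 2)) = Pow(Add(798, Rational(-8009, 7362)), Rational(1, 2)) = Pow(Rational(5866867, 7362), Rational(1, 2)) = Mul(Rational(1, 2454), Pow(4799097206, Rational(1, 2)))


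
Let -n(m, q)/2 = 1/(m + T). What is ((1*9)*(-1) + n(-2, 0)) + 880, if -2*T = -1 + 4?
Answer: 6101/7 ≈ 871.57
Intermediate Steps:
T = -3/2 (T = -(-1 + 4)/2 = -1/2*3 = -3/2 ≈ -1.5000)
n(m, q) = -2/(-3/2 + m) (n(m, q) = -2/(m - 3/2) = -2/(-3/2 + m))
((1*9)*(-1) + n(-2, 0)) + 880 = ((1*9)*(-1) - 4/(-3 + 2*(-2))) + 880 = (9*(-1) - 4/(-3 - 4)) + 880 = (-9 - 4/(-7)) + 880 = (-9 - 4*(-1/7)) + 880 = (-9 + 4/7) + 880 = -59/7 + 880 = 6101/7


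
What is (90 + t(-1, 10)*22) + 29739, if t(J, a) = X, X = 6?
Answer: 29961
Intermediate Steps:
t(J, a) = 6
(90 + t(-1, 10)*22) + 29739 = (90 + 6*22) + 29739 = (90 + 132) + 29739 = 222 + 29739 = 29961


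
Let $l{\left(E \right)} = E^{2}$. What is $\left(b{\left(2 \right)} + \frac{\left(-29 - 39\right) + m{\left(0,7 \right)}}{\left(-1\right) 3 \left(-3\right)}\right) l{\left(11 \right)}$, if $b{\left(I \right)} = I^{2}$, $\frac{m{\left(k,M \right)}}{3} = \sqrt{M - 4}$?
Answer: $- \frac{3872}{9} + \frac{121 \sqrt{3}}{3} \approx -360.36$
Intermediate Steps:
$m{\left(k,M \right)} = 3 \sqrt{-4 + M}$ ($m{\left(k,M \right)} = 3 \sqrt{M - 4} = 3 \sqrt{-4 + M}$)
$\left(b{\left(2 \right)} + \frac{\left(-29 - 39\right) + m{\left(0,7 \right)}}{\left(-1\right) 3 \left(-3\right)}\right) l{\left(11 \right)} = \left(2^{2} + \frac{\left(-29 - 39\right) + 3 \sqrt{-4 + 7}}{\left(-1\right) 3 \left(-3\right)}\right) 11^{2} = \left(4 + \frac{-68 + 3 \sqrt{3}}{\left(-3\right) \left(-3\right)}\right) 121 = \left(4 + \frac{-68 + 3 \sqrt{3}}{9}\right) 121 = \left(4 + \left(-68 + 3 \sqrt{3}\right) \frac{1}{9}\right) 121 = \left(4 - \left(\frac{68}{9} - \frac{\sqrt{3}}{3}\right)\right) 121 = \left(- \frac{32}{9} + \frac{\sqrt{3}}{3}\right) 121 = - \frac{3872}{9} + \frac{121 \sqrt{3}}{3}$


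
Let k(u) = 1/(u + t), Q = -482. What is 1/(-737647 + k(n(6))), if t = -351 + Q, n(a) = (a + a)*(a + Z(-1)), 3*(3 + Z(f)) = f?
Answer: -801/590855248 ≈ -1.3557e-6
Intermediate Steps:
Z(f) = -3 + f/3
n(a) = 2*a*(-10/3 + a) (n(a) = (a + a)*(a + (-3 + (⅓)*(-1))) = (2*a)*(a + (-3 - ⅓)) = (2*a)*(a - 10/3) = (2*a)*(-10/3 + a) = 2*a*(-10/3 + a))
t = -833 (t = -351 - 482 = -833)
k(u) = 1/(-833 + u) (k(u) = 1/(u - 833) = 1/(-833 + u))
1/(-737647 + k(n(6))) = 1/(-737647 + 1/(-833 + (⅔)*6*(-10 + 3*6))) = 1/(-737647 + 1/(-833 + (⅔)*6*(-10 + 18))) = 1/(-737647 + 1/(-833 + (⅔)*6*8)) = 1/(-737647 + 1/(-833 + 32)) = 1/(-737647 + 1/(-801)) = 1/(-737647 - 1/801) = 1/(-590855248/801) = -801/590855248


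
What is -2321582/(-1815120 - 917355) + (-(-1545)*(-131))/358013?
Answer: 278117258941/978261572175 ≈ 0.28430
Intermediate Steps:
-2321582/(-1815120 - 917355) + (-(-1545)*(-131))/358013 = -2321582/(-2732475) + (-103*(-15)*(-131))*(1/358013) = -2321582*(-1/2732475) + (1545*(-131))*(1/358013) = 2321582/2732475 - 202395*1/358013 = 2321582/2732475 - 202395/358013 = 278117258941/978261572175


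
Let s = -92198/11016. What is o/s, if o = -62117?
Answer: 342140436/46099 ≈ 7421.9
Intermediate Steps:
s = -46099/5508 (s = -92198*1/11016 = -46099/5508 ≈ -8.3695)
o/s = -62117/(-46099/5508) = -62117*(-5508/46099) = 342140436/46099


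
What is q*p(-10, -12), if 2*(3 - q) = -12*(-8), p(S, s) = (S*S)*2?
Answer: -9000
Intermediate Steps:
p(S, s) = 2*S**2 (p(S, s) = S**2*2 = 2*S**2)
q = -45 (q = 3 - (-6)*(-8) = 3 - 1/2*96 = 3 - 48 = -45)
q*p(-10, -12) = -90*(-10)**2 = -90*100 = -45*200 = -9000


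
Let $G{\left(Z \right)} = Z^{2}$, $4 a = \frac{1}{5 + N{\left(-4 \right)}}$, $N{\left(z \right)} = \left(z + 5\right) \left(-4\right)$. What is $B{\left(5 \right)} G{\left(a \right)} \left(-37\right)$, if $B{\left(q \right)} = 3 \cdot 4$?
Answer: $- \frac{111}{4} \approx -27.75$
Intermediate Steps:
$N{\left(z \right)} = -20 - 4 z$ ($N{\left(z \right)} = \left(5 + z\right) \left(-4\right) = -20 - 4 z$)
$a = \frac{1}{4}$ ($a = \frac{1}{4 \left(5 - 4\right)} = \frac{1}{4 \cdot 1} = \frac{1}{4} \cdot 1 = \frac{1}{4} \approx 0.25$)
$B{\left(q \right)} = 12$
$B{\left(5 \right)} G{\left(a \right)} \left(-37\right) = \frac{12}{16} \left(-37\right) = 12 \cdot \frac{1}{16} \left(-37\right) = \frac{3}{4} \left(-37\right) = - \frac{111}{4}$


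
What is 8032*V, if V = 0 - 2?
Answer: -16064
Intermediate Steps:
V = -2
8032*V = 8032*(-2) = -16064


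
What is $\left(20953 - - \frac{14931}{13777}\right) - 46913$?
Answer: $- \frac{357635989}{13777} \approx -25959.0$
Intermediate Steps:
$\left(20953 - - \frac{14931}{13777}\right) - 46913 = \left(20953 + \frac{14931}{13777}\right) - 46913 = \frac{288684412}{13777} - 46913 = - \frac{357635989}{13777}$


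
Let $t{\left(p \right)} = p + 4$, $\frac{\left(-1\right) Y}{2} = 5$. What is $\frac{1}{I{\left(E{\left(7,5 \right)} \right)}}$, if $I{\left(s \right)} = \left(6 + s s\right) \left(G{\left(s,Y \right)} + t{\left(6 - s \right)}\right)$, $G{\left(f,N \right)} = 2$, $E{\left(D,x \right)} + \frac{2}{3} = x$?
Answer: $\frac{27}{5129} \approx 0.0052642$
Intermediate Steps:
$Y = -10$ ($Y = \left(-2\right) 5 = -10$)
$E{\left(D,x \right)} = - \frac{2}{3} + x$
$t{\left(p \right)} = 4 + p$
$I{\left(s \right)} = \left(6 + s^{2}\right) \left(12 - s\right)$ ($I{\left(s \right)} = \left(6 + s s\right) \left(2 + \left(4 - \left(-6 + s\right)\right)\right) = \left(6 + s^{2}\right) \left(2 - \left(-10 + s\right)\right) = \left(6 + s^{2}\right) \left(12 - s\right)$)
$\frac{1}{I{\left(E{\left(7,5 \right)} \right)}} = \frac{1}{72 - \left(- \frac{2}{3} + 5\right)^{3} - 6 \left(- \frac{2}{3} + 5\right) + 12 \left(- \frac{2}{3} + 5\right)^{2}} = \frac{1}{72 - \left(\frac{13}{3}\right)^{3} - 26 + 12 \left(\frac{13}{3}\right)^{2}} = \frac{1}{72 - \frac{2197}{27} - 26 + 12 \cdot \frac{169}{9}} = \frac{1}{72 - \frac{2197}{27} - 26 + \frac{676}{3}} = \frac{1}{\frac{5129}{27}} = \frac{27}{5129}$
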